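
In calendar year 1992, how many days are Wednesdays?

53

1992-01-01 is a Wednesday.
The range spans 366 days (inclusive of both endpoints).
366 = 7 × 52 + 2, so there are 52 full weeks plus 2 extra days.
Each full week contributes one Wednesday: 52 so far.
The 2 extra days are Wednesday, Thursday — 1 of them qualifies.
Total: 52 + 1 = 53.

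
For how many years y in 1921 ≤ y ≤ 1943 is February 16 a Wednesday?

Day of week of February 16 in each year:
1921: Wed ✓, 1922: Thu, 1923: Fri, 1924: Sat, 1925: Mon, 1926: Tue, 1927: Wed ✓, 1928: Thu, 1929: Sat, 1930: Sun, 1931: Mon, 1932: Tue, 1933: Thu, 1934: Fri, 1935: Sat, 1936: Sun, 1937: Tue, 1938: Wed ✓, 1939: Thu, 1940: Fri, 1941: Sun, 1942: Mon, 1943: Tue
Wednesdays: 1921, 1927, 1938.

3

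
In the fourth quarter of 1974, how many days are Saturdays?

October 1, 1974 is a Tuesday.
That's 92 days from start to end, counting both.
92 = 7 × 13 + 1, so there are 13 full weeks plus 1 extra day.
Each full week contributes one Saturday: 13 so far.
The 1 extra day is Tuesday — none qualify.
Total: 13 + 0 = 13.

13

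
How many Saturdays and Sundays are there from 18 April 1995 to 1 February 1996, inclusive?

18 April 1995 is a Tuesday.
From 18 April 1995 to 1 February 1996 is 290 days inclusive.
290 = 7 × 41 + 3, so there are 41 full weeks plus 3 extra days.
Each full week contributes 2 weekend days (Sat, Sun): 41 × 2 = 82.
The 3 extra days are Tuesday, Wednesday, Thursday — none qualify.
Total: 82 + 0 = 82.

82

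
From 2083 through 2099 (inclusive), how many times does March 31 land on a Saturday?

Day of week of March 31 in each year:
2083: Wed, 2084: Fri, 2085: Sat ✓, 2086: Sun, 2087: Mon, 2088: Wed, 2089: Thu, 2090: Fri, 2091: Sat ✓, 2092: Mon, 2093: Tue, 2094: Wed, 2095: Thu, 2096: Sat ✓, 2097: Sun, 2098: Mon, 2099: Tue
Saturdays: 2085, 2091, 2096.

3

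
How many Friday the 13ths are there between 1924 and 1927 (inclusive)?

6

Friday-the-13ths by year:
1924: Jun
1925: Feb, Mar, Nov
1926: Aug
1927: May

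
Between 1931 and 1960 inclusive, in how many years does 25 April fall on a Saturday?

5

Day of week of April 25 in each year:
1931: Sat ✓, 1932: Mon, 1933: Tue, 1934: Wed, 1935: Thu, 1936: Sat ✓, 1937: Sun, 1938: Mon, 1939: Tue, 1940: Thu, 1941: Fri, 1942: Sat ✓, 1943: Sun, 1944: Tue, 1945: Wed, 1946: Thu, 1947: Fri, 1948: Sun, 1949: Mon, 1950: Tue, 1951: Wed, 1952: Fri, 1953: Sat ✓, 1954: Sun, 1955: Mon, 1956: Wed, 1957: Thu, 1958: Fri, 1959: Sat ✓, 1960: Mon
Saturdays: 1931, 1936, 1942, 1953, 1959.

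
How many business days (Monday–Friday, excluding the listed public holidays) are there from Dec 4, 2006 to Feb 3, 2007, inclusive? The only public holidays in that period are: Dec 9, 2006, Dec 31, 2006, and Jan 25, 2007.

44 business days

Dec 4, 2006 is a Monday.
That's 62 days from start to end, counting both.
62 = 7 × 8 + 6, so there are 8 full weeks plus 6 extra days.
Each full week contributes 5 weekdays (Mon–Fri): 8 × 5 = 40.
The 6 extra days are Monday, Tuesday, Wednesday, Thursday, Friday, Saturday — 5 of them qualify.
Total: 40 + 5 = 45.
Holidays: Dec 9, 2006 (Sat); Dec 31, 2006 (Sun); Jan 25, 2007 (Thu).
1 of the 3 holidays fall on weekdays; the rest are weekends and were already excluded.
Business days: 45 − 1 = 44.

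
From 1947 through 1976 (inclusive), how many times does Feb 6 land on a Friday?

5

Day of week of February 6 in each year:
1947: Thu, 1948: Fri ✓, 1949: Sun, 1950: Mon, 1951: Tue, 1952: Wed, 1953: Fri ✓, 1954: Sat, 1955: Sun, 1956: Mon, 1957: Wed, 1958: Thu, 1959: Fri ✓, 1960: Sat, 1961: Mon, 1962: Tue, 1963: Wed, 1964: Thu, 1965: Sat, 1966: Sun, 1967: Mon, 1968: Tue, 1969: Thu, 1970: Fri ✓, 1971: Sat, 1972: Sun, 1973: Tue, 1974: Wed, 1975: Thu, 1976: Fri ✓
Fridays: 1948, 1953, 1959, 1970, 1976.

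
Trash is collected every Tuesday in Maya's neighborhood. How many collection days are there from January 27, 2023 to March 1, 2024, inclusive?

January 27, 2023 is a Friday.
From January 27, 2023 to March 1, 2024 is 400 days inclusive.
400 = 7 × 57 + 1, so there are 57 full weeks plus 1 extra day.
Each full week contributes one Tuesday: 57 so far.
The 1 extra day is Fri — none qualify.
Total: 57 + 0 = 57.

57 Tuesdays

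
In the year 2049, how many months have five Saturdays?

A month has five Saturdays exactly when Saturday falls within its first (length − 28) days.
Jan: 31 days, starts Fri → 5 of Fri, Sat, Sun ✓
Feb: 28 days, starts Mon → 5 of (none)
Mar: 31 days, starts Mon → 5 of Mon, Tue, Wed
Apr: 30 days, starts Thu → 5 of Thu, Fri
May: 31 days, starts Sat → 5 of Sat, Sun, Mon ✓
Jun: 30 days, starts Tue → 5 of Tue, Wed
Jul: 31 days, starts Thu → 5 of Thu, Fri, Sat ✓
Aug: 31 days, starts Sun → 5 of Sun, Mon, Tue
Sep: 30 days, starts Wed → 5 of Wed, Thu
Oct: 31 days, starts Fri → 5 of Fri, Sat, Sun ✓
Nov: 30 days, starts Mon → 5 of Mon, Tue
Dec: 31 days, starts Wed → 5 of Wed, Thu, Fri
Months with five Saturdays: Jan, May, Jul, Oct.

4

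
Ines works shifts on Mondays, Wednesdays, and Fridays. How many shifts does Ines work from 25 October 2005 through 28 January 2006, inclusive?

25 October 2005 is a Tuesday.
The range spans 96 days (inclusive of both endpoints).
96 = 7 × 13 + 5, so there are 13 full weeks plus 5 extra days.
Each full week contributes 3 days from the set (Mon, Wed, Fri): 13 × 3 = 39.
The 5 extra days are Tue, Wed, Thu, Fri, Sat — 2 of them qualify.
Total: 39 + 2 = 41.

41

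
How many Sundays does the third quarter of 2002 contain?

Jul 1, 2002 is a Monday.
The range spans 92 days (inclusive of both endpoints).
92 = 7 × 13 + 1, so there are 13 full weeks plus 1 extra day.
Each full week contributes one Sunday: 13 so far.
The 1 extra day is Mon — none qualify.
Total: 13 + 0 = 13.

13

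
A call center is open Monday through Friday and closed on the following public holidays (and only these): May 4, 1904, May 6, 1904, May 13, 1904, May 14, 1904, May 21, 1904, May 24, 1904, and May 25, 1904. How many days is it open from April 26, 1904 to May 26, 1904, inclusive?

April 26, 1904 is a Tuesday.
From April 26, 1904 to May 26, 1904 is 31 days inclusive.
31 = 7 × 4 + 3, so there are 4 full weeks plus 3 extra days.
Each full week contributes 5 weekdays (Mon–Fri): 4 × 5 = 20.
The 3 extra days are Tuesday, Wednesday, Thursday — 3 of them qualify.
Total: 20 + 3 = 23.
Holidays: May 4, 1904 (Wed); May 6, 1904 (Fri); May 13, 1904 (Fri); May 14, 1904 (Sat); May 21, 1904 (Sat); May 24, 1904 (Tue); May 25, 1904 (Wed).
5 of the 7 holidays fall on weekdays; the rest are weekends and were already excluded.
Business days: 23 − 5 = 18.

18 working days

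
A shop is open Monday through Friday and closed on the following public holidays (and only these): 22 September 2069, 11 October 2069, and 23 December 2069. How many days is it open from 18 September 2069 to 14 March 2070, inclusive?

126 working days

18 September 2069 is a Wednesday.
The range spans 178 days (inclusive of both endpoints).
178 = 7 × 25 + 3, so there are 25 full weeks plus 3 extra days.
Each full week contributes 5 weekdays (Mon–Fri): 25 × 5 = 125.
The 3 extra days are Wednesday, Thursday, Friday — 3 of them qualify.
Total: 125 + 3 = 128.
Holidays: 22 September 2069 (Sun); 11 October 2069 (Fri); 23 December 2069 (Mon).
2 of the 3 holidays fall on weekdays; the rest are weekends and were already excluded.
Business days: 128 − 2 = 126.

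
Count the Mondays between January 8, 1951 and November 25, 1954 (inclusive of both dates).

203

January 8, 1951 is a Monday.
From January 8, 1951 to November 25, 1954 is 1418 days inclusive.
1418 = 7 × 202 + 4, so there are 202 full weeks plus 4 extra days.
Each full week contributes one Monday: 202 so far.
The 4 extra days are Mon, Tue, Wed, Thu — 1 of them qualifies.
Total: 202 + 1 = 203.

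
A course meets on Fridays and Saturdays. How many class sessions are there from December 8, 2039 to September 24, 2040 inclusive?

December 8, 2039 is a Thursday.
That's 292 days from start to end, counting both.
292 = 7 × 41 + 5, so there are 41 full weeks plus 5 extra days.
Each full week contributes 2 days from the set (Fri, Sat): 41 × 2 = 82.
The 5 extra days are Thu, Fri, Sat, Sun, Mon — 2 of them qualify.
Total: 82 + 2 = 84.

84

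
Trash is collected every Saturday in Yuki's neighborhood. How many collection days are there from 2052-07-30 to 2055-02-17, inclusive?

133

2052-07-30 is a Tuesday.
The range spans 933 days (inclusive of both endpoints).
933 = 7 × 133 + 2, so there are 133 full weeks plus 2 extra days.
Each full week contributes one Saturday: 133 so far.
The 2 extra days are Tue, Wed — none qualify.
Total: 133 + 0 = 133.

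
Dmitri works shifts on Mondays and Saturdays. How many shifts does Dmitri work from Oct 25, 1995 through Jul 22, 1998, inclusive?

Oct 25, 1995 is a Wednesday.
From Oct 25, 1995 to Jul 22, 1998 is 1002 days inclusive.
1002 = 7 × 143 + 1, so there are 143 full weeks plus 1 extra day.
Each full week contributes 2 days from the set (Mon, Sat): 143 × 2 = 286.
The 1 extra day is Wednesday — none qualify.
Total: 286 + 0 = 286.

286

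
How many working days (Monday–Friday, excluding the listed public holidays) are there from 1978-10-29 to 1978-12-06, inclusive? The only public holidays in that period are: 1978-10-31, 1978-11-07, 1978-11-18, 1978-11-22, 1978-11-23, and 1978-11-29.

1978-10-29 is a Sunday.
From 1978-10-29 to 1978-12-06 is 39 days inclusive.
39 = 7 × 5 + 4, so there are 5 full weeks plus 4 extra days.
Each full week contributes 5 weekdays (Mon–Fri): 5 × 5 = 25.
The 4 extra days are Sun, Mon, Tue, Wed — 3 of them qualify.
Total: 25 + 3 = 28.
Holidays: 1978-10-31 (Tue); 1978-11-07 (Tue); 1978-11-18 (Sat); 1978-11-22 (Wed); 1978-11-23 (Thu); 1978-11-29 (Wed).
5 of the 6 holidays fall on weekdays; the rest are weekends and were already excluded.
Business days: 28 − 5 = 23.

23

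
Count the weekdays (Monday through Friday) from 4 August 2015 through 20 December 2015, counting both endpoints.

4 August 2015 is a Tuesday.
That's 139 days from start to end, counting both.
139 = 7 × 19 + 6, so there are 19 full weeks plus 6 extra days.
Each full week contributes 5 weekdays (Mon–Fri): 19 × 5 = 95.
The 6 extra days are Tue, Wed, Thu, Fri, Sat, Sun — 4 of them qualify.
Total: 95 + 4 = 99.

99 weekdays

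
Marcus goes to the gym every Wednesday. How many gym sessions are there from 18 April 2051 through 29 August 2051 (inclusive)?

19

18 April 2051 is a Tuesday.
From 18 April 2051 to 29 August 2051 is 134 days inclusive.
134 = 7 × 19 + 1, so there are 19 full weeks plus 1 extra day.
Each full week contributes one Wednesday: 19 so far.
The 1 extra day is Tuesday — none qualify.
Total: 19 + 0 = 19.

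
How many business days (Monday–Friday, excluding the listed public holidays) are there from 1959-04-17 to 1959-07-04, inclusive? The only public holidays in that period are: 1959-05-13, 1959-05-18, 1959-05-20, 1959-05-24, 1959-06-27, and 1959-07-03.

1959-04-17 is a Friday.
The range spans 79 days (inclusive of both endpoints).
79 = 7 × 11 + 2, so there are 11 full weeks plus 2 extra days.
Each full week contributes 5 weekdays (Mon–Fri): 11 × 5 = 55.
The 2 extra days are Fri, Sat — 1 of them qualifies.
Total: 55 + 1 = 56.
Holidays: 1959-05-13 (Wed); 1959-05-18 (Mon); 1959-05-20 (Wed); 1959-05-24 (Sun); 1959-06-27 (Sat); 1959-07-03 (Fri).
4 of the 6 holidays fall on weekdays; the rest are weekends and were already excluded.
Business days: 56 − 4 = 52.

52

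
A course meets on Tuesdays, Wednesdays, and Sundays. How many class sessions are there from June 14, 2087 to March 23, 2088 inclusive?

122

June 14, 2087 is a Saturday.
The range spans 284 days (inclusive of both endpoints).
284 = 7 × 40 + 4, so there are 40 full weeks plus 4 extra days.
Each full week contributes 3 days from the set (Tue, Wed, Sun): 40 × 3 = 120.
The 4 extra days are Sat, Sun, Mon, Tue — 2 of them qualify.
Total: 120 + 2 = 122.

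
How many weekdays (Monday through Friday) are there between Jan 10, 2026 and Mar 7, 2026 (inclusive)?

Jan 10, 2026 is a Saturday.
That's 57 days from start to end, counting both.
57 = 7 × 8 + 1, so there are 8 full weeks plus 1 extra day.
Each full week contributes 5 weekdays (Mon–Fri): 8 × 5 = 40.
The 1 extra day is Saturday — none qualify.
Total: 40 + 0 = 40.

40 weekdays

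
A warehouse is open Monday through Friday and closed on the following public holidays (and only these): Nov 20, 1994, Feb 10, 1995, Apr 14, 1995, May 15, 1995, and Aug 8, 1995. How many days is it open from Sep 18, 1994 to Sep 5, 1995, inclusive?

Sep 18, 1994 is a Sunday.
The range spans 353 days (inclusive of both endpoints).
353 = 7 × 50 + 3, so there are 50 full weeks plus 3 extra days.
Each full week contributes 5 weekdays (Mon–Fri): 50 × 5 = 250.
The 3 extra days are Sunday, Monday, Tuesday — 2 of them qualify.
Total: 250 + 2 = 252.
Holidays: Nov 20, 1994 (Sun); Feb 10, 1995 (Fri); Apr 14, 1995 (Fri); May 15, 1995 (Mon); Aug 8, 1995 (Tue).
4 of the 5 holidays fall on weekdays; the rest are weekends and were already excluded.
Business days: 252 − 4 = 248.

248 business days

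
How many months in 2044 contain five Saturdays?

5

A month has five Saturdays exactly when Saturday falls within its first (length − 28) days.
Jan: 31 days, starts Fri → 5 of Fri, Sat, Sun ✓
Feb: 29 days, starts Mon → 5 of Mon
Mar: 31 days, starts Tue → 5 of Tue, Wed, Thu
Apr: 30 days, starts Fri → 5 of Fri, Sat ✓
May: 31 days, starts Sun → 5 of Sun, Mon, Tue
Jun: 30 days, starts Wed → 5 of Wed, Thu
Jul: 31 days, starts Fri → 5 of Fri, Sat, Sun ✓
Aug: 31 days, starts Mon → 5 of Mon, Tue, Wed
Sep: 30 days, starts Thu → 5 of Thu, Fri
Oct: 31 days, starts Sat → 5 of Sat, Sun, Mon ✓
Nov: 30 days, starts Tue → 5 of Tue, Wed
Dec: 31 days, starts Thu → 5 of Thu, Fri, Sat ✓
Months with five Saturdays: Jan, Apr, Jul, Oct, Dec.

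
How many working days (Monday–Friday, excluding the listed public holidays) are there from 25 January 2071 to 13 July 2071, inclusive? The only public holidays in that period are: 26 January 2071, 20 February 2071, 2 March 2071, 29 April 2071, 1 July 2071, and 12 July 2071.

116 working days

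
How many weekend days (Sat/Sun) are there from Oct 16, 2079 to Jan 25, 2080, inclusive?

28

Oct 16, 2079 is a Monday.
The range spans 102 days (inclusive of both endpoints).
102 = 7 × 14 + 4, so there are 14 full weeks plus 4 extra days.
Each full week contributes 2 weekend days (Sat, Sun): 14 × 2 = 28.
The 4 extra days are Mon, Tue, Wed, Thu — none qualify.
Total: 28 + 0 = 28.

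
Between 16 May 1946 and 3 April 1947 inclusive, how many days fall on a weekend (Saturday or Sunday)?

16 May 1946 is a Thursday.
From 16 May 1946 to 3 April 1947 is 323 days inclusive.
323 = 7 × 46 + 1, so there are 46 full weeks plus 1 extra day.
Each full week contributes 2 weekend days (Sat, Sun): 46 × 2 = 92.
The 1 extra day is Thursday — none qualify.
Total: 92 + 0 = 92.

92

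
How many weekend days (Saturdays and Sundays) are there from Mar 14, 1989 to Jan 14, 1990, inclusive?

Mar 14, 1989 is a Tuesday.
From Mar 14, 1989 to Jan 14, 1990 is 307 days inclusive.
307 = 7 × 43 + 6, so there are 43 full weeks plus 6 extra days.
Each full week contributes 2 weekend days (Sat, Sun): 43 × 2 = 86.
The 6 extra days are Tuesday, Wednesday, Thursday, Friday, Saturday, Sunday — 2 of them qualify.
Total: 86 + 2 = 88.

88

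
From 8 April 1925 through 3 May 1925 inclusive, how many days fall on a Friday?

4

8 April 1925 is a Wednesday.
The range spans 26 days (inclusive of both endpoints).
26 = 7 × 3 + 5, so there are 3 full weeks plus 5 extra days.
Each full week contributes one Friday: 3 so far.
The 5 extra days are Wednesday, Thursday, Friday, Saturday, Sunday — 1 of them qualifies.
Total: 3 + 1 = 4.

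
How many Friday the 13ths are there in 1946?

2

The 13th falls on a Friday when the month's 13th has weekday Fri.
Jan 13 is Sun; Feb 13 is Wed; Mar 13 is Wed; Apr 13 is Sat; May 13 is Mon; Jun 13 is Thu; Jul 13 is Sat; Aug 13 is Tue; Sep 13 is Fri ✓; Oct 13 is Sun; Nov 13 is Wed; Dec 13 is Fri ✓.
Friday the 13ths: Sep, Dec.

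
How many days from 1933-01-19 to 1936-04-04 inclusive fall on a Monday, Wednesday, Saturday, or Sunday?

669

1933-01-19 is a Thursday.
From 1933-01-19 to 1936-04-04 is 1172 days inclusive.
1172 = 7 × 167 + 3, so there are 167 full weeks plus 3 extra days.
Each full week contributes 4 days from the set (Mon, Wed, Sat, Sun): 167 × 4 = 668.
The 3 extra days are Thursday, Friday, Saturday — 1 of them qualifies.
Total: 668 + 1 = 669.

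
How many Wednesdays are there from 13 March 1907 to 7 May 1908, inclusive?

61

13 March 1907 is a Wednesday.
That's 422 days from start to end, counting both.
422 = 7 × 60 + 2, so there are 60 full weeks plus 2 extra days.
Each full week contributes one Wednesday: 60 so far.
The 2 extra days are Wed, Thu — 1 of them qualifies.
Total: 60 + 1 = 61.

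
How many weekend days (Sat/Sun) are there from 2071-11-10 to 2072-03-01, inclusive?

2071-11-10 is a Tuesday.
From 2071-11-10 to 2072-03-01 is 113 days inclusive.
113 = 7 × 16 + 1, so there are 16 full weeks plus 1 extra day.
Each full week contributes 2 weekend days (Sat, Sun): 16 × 2 = 32.
The 1 extra day is Tue — none qualify.
Total: 32 + 0 = 32.

32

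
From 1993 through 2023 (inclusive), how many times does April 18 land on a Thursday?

Day of week of April 18 in each year:
1993: Sun, 1994: Mon, 1995: Tue, 1996: Thu ✓, 1997: Fri, 1998: Sat, 1999: Sun, 2000: Tue, 2001: Wed, 2002: Thu ✓, 2003: Fri, 2004: Sun, 2005: Mon, 2006: Tue, 2007: Wed, 2008: Fri, 2009: Sat, 2010: Sun, 2011: Mon, 2012: Wed, 2013: Thu ✓, 2014: Fri, 2015: Sat, 2016: Mon, 2017: Tue, 2018: Wed, 2019: Thu ✓, 2020: Sat, 2021: Sun, 2022: Mon, 2023: Tue
Thursdays: 1996, 2002, 2013, 2019.

4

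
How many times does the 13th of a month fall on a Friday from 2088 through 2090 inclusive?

Friday-the-13ths by year:
2088: Feb, Aug
2089: May
2090: Jan, Oct

5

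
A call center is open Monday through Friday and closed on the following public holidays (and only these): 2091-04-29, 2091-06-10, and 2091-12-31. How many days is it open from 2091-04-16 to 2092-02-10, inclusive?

214

2091-04-16 is a Monday.
The range spans 301 days (inclusive of both endpoints).
301 = 7 × 43, so the span is exactly 43 full weeks.
Each full week contributes 5 weekdays (Mon–Fri): 43 × 5 = 215.
Holidays: 2091-04-29 (Sun); 2091-06-10 (Sun); 2091-12-31 (Mon).
1 of the 3 holidays fall on weekdays; the rest are weekends and were already excluded.
Business days: 215 − 1 = 214.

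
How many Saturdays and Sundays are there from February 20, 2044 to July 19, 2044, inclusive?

44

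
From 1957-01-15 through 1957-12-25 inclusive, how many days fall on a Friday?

49 Fridays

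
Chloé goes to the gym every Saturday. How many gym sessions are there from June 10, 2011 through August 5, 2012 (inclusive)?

June 10, 2011 is a Friday.
The range spans 423 days (inclusive of both endpoints).
423 = 7 × 60 + 3, so there are 60 full weeks plus 3 extra days.
Each full week contributes one Saturday: 60 so far.
The 3 extra days are Friday, Saturday, Sunday — 1 of them qualifies.
Total: 60 + 1 = 61.

61 Saturdays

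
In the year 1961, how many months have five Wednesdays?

4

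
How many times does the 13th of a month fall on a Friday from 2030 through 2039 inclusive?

Friday-the-13ths by year:
2030: Sep, Dec
2031: Jun
2032: Feb, Aug
2033: May
2034: Jan, Oct
2035: Apr, Jul
2036: Jun
2037: Feb, Mar, Nov
2038: Aug
2039: May

16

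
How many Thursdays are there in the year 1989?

January 1, 1989 is a Sunday.
From January 1, 1989 to December 31, 1989 is 365 days inclusive.
365 = 7 × 52 + 1, so there are 52 full weeks plus 1 extra day.
Each full week contributes one Thursday: 52 so far.
The 1 extra day is Sun — none qualify.
Total: 52 + 0 = 52.

52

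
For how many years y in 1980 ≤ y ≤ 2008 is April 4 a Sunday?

4

Day of week of April 4 in each year:
1980: Fri, 1981: Sat, 1982: Sun ✓, 1983: Mon, 1984: Wed, 1985: Thu, 1986: Fri, 1987: Sat, 1988: Mon, 1989: Tue, 1990: Wed, 1991: Thu, 1992: Sat, 1993: Sun ✓, 1994: Mon, 1995: Tue, 1996: Thu, 1997: Fri, 1998: Sat, 1999: Sun ✓, 2000: Tue, 2001: Wed, 2002: Thu, 2003: Fri, 2004: Sun ✓, 2005: Mon, 2006: Tue, 2007: Wed, 2008: Fri
Sundays: 1982, 1993, 1999, 2004.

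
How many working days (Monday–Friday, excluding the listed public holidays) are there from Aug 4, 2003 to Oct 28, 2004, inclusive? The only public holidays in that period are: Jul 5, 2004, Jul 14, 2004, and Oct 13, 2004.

321 working days

Aug 4, 2003 is a Monday.
From Aug 4, 2003 to Oct 28, 2004 is 452 days inclusive.
452 = 7 × 64 + 4, so there are 64 full weeks plus 4 extra days.
Each full week contributes 5 weekdays (Mon–Fri): 64 × 5 = 320.
The 4 extra days are Monday, Tuesday, Wednesday, Thursday — 4 of them qualify.
Total: 320 + 4 = 324.
Holidays: Jul 5, 2004 (Mon); Jul 14, 2004 (Wed); Oct 13, 2004 (Wed).
All 3 holidays fall on weekdays, so subtract 3.
Business days: 324 − 3 = 321.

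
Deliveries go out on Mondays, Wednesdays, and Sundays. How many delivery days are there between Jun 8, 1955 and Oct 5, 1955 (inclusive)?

Jun 8, 1955 is a Wednesday.
The range spans 120 days (inclusive of both endpoints).
120 = 7 × 17 + 1, so there are 17 full weeks plus 1 extra day.
Each full week contributes 3 days from the set (Mon, Wed, Sun): 17 × 3 = 51.
The 1 extra day is Wed — 1 of them qualifies.
Total: 51 + 1 = 52.

52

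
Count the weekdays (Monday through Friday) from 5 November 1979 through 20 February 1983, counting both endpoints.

5 November 1979 is a Monday.
From 5 November 1979 to 20 February 1983 is 1204 days inclusive.
1204 = 7 × 172, so the span is exactly 172 full weeks.
Each full week contributes 5 weekdays (Mon–Fri): 172 × 5 = 860.

860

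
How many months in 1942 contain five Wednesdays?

A month has five Wednesdays exactly when Wednesday falls within its first (length − 28) days.
Jan: 31 days, starts Thu → 5 of Thu, Fri, Sat
Feb: 28 days, starts Sun → 5 of (none)
Mar: 31 days, starts Sun → 5 of Sun, Mon, Tue
Apr: 30 days, starts Wed → 5 of Wed, Thu ✓
May: 31 days, starts Fri → 5 of Fri, Sat, Sun
Jun: 30 days, starts Mon → 5 of Mon, Tue
Jul: 31 days, starts Wed → 5 of Wed, Thu, Fri ✓
Aug: 31 days, starts Sat → 5 of Sat, Sun, Mon
Sep: 30 days, starts Tue → 5 of Tue, Wed ✓
Oct: 31 days, starts Thu → 5 of Thu, Fri, Sat
Nov: 30 days, starts Sun → 5 of Sun, Mon
Dec: 31 days, starts Tue → 5 of Tue, Wed, Thu ✓
Months with five Wednesdays: Apr, Jul, Sep, Dec.

4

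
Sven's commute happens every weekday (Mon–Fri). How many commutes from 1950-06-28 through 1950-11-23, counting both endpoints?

107

1950-06-28 is a Wednesday.
The range spans 149 days (inclusive of both endpoints).
149 = 7 × 21 + 2, so there are 21 full weeks plus 2 extra days.
Each full week contributes 5 weekdays (Mon–Fri): 21 × 5 = 105.
The 2 extra days are Wednesday, Thursday — 2 of them qualify.
Total: 105 + 2 = 107.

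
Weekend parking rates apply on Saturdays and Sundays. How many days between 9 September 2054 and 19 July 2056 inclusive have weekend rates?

9 September 2054 is a Wednesday.
The range spans 680 days (inclusive of both endpoints).
680 = 7 × 97 + 1, so there are 97 full weeks plus 1 extra day.
Each full week contributes 2 weekend days (Sat, Sun): 97 × 2 = 194.
The 1 extra day is Wednesday — none qualify.
Total: 194 + 0 = 194.

194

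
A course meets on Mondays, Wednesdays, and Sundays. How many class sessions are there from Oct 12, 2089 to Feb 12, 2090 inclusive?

Oct 12, 2089 is a Wednesday.
The range spans 124 days (inclusive of both endpoints).
124 = 7 × 17 + 5, so there are 17 full weeks plus 5 extra days.
Each full week contributes 3 days from the set (Mon, Wed, Sun): 17 × 3 = 51.
The 5 extra days are Wednesday, Thursday, Friday, Saturday, Sunday — 2 of them qualify.
Total: 51 + 2 = 53.

53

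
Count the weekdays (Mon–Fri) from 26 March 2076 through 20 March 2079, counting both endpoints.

778

26 March 2076 is a Thursday.
The range spans 1090 days (inclusive of both endpoints).
1090 = 7 × 155 + 5, so there are 155 full weeks plus 5 extra days.
Each full week contributes 5 weekdays (Mon–Fri): 155 × 5 = 775.
The 5 extra days are Thursday, Friday, Saturday, Sunday, Monday — 3 of them qualify.
Total: 775 + 3 = 778.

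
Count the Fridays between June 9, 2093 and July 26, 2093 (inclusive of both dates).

June 9, 2093 is a Tuesday.
The range spans 48 days (inclusive of both endpoints).
48 = 7 × 6 + 6, so there are 6 full weeks plus 6 extra days.
Each full week contributes one Friday: 6 so far.
The 6 extra days are Tuesday, Wednesday, Thursday, Friday, Saturday, Sunday — 1 of them qualifies.
Total: 6 + 1 = 7.

7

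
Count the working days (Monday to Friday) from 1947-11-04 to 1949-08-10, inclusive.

462

1947-11-04 is a Tuesday.
That's 646 days from start to end, counting both.
646 = 7 × 92 + 2, so there are 92 full weeks plus 2 extra days.
Each full week contributes 5 weekdays (Mon–Fri): 92 × 5 = 460.
The 2 extra days are Tuesday, Wednesday — 2 of them qualify.
Total: 460 + 2 = 462.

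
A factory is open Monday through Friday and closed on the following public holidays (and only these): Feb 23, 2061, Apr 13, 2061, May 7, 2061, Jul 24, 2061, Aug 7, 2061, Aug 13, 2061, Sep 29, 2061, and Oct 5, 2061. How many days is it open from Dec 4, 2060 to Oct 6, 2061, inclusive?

Dec 4, 2060 is a Saturday.
That's 307 days from start to end, counting both.
307 = 7 × 43 + 6, so there are 43 full weeks plus 6 extra days.
Each full week contributes 5 weekdays (Mon–Fri): 43 × 5 = 215.
The 6 extra days are Saturday, Sunday, Monday, Tuesday, Wednesday, Thursday — 4 of them qualify.
Total: 215 + 4 = 219.
Holidays: Feb 23, 2061 (Wed); Apr 13, 2061 (Wed); May 7, 2061 (Sat); Jul 24, 2061 (Sun); Aug 7, 2061 (Sun); Aug 13, 2061 (Sat); Sep 29, 2061 (Thu); Oct 5, 2061 (Wed).
4 of the 8 holidays fall on weekdays; the rest are weekends and were already excluded.
Business days: 219 − 4 = 215.

215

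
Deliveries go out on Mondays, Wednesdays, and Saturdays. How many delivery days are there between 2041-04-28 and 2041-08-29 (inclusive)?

53

2041-04-28 is a Sunday.
The range spans 124 days (inclusive of both endpoints).
124 = 7 × 17 + 5, so there are 17 full weeks plus 5 extra days.
Each full week contributes 3 days from the set (Mon, Wed, Sat): 17 × 3 = 51.
The 5 extra days are Sun, Mon, Tue, Wed, Thu — 2 of them qualify.
Total: 51 + 2 = 53.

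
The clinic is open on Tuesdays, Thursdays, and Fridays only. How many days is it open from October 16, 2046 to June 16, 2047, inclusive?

October 16, 2046 is a Tuesday.
The range spans 244 days (inclusive of both endpoints).
244 = 7 × 34 + 6, so there are 34 full weeks plus 6 extra days.
Each full week contributes 3 days from the set (Tue, Thu, Fri): 34 × 3 = 102.
The 6 extra days are Tuesday, Wednesday, Thursday, Friday, Saturday, Sunday — 3 of them qualify.
Total: 102 + 3 = 105.

105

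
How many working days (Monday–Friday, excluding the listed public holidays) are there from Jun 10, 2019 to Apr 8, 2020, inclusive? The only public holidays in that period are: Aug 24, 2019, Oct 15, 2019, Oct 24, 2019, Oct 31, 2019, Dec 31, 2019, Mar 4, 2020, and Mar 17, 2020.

212

Jun 10, 2019 is a Monday.
The range spans 304 days (inclusive of both endpoints).
304 = 7 × 43 + 3, so there are 43 full weeks plus 3 extra days.
Each full week contributes 5 weekdays (Mon–Fri): 43 × 5 = 215.
The 3 extra days are Mon, Tue, Wed — 3 of them qualify.
Total: 215 + 3 = 218.
Holidays: Aug 24, 2019 (Sat); Oct 15, 2019 (Tue); Oct 24, 2019 (Thu); Oct 31, 2019 (Thu); Dec 31, 2019 (Tue); Mar 4, 2020 (Wed); Mar 17, 2020 (Tue).
6 of the 7 holidays fall on weekdays; the rest are weekends and were already excluded.
Business days: 218 − 6 = 212.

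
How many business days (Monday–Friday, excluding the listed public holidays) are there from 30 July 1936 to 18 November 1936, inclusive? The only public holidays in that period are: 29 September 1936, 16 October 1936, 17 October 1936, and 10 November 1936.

30 July 1936 is a Thursday.
The range spans 112 days (inclusive of both endpoints).
112 = 7 × 16, so the span is exactly 16 full weeks.
Each full week contributes 5 weekdays (Mon–Fri): 16 × 5 = 80.
Total: 80.
Holidays: 29 September 1936 (Tue); 16 October 1936 (Fri); 17 October 1936 (Sat); 10 November 1936 (Tue).
3 of the 4 holidays fall on weekdays; the rest are weekends and were already excluded.
Business days: 80 − 3 = 77.

77 business days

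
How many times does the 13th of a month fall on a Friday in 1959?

3

The 13th falls on a Friday when the month's 13th has weekday Fri.
Jan 13 is Tue; Feb 13 is Fri ✓; Mar 13 is Fri ✓; Apr 13 is Mon; May 13 is Wed; Jun 13 is Sat; Jul 13 is Mon; Aug 13 is Thu; Sep 13 is Sun; Oct 13 is Tue; Nov 13 is Fri ✓; Dec 13 is Sun.
Friday the 13ths: Feb, Mar, Nov.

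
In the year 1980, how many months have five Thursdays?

A month has five Thursdays exactly when Thursday falls within its first (length − 28) days.
Jan: 31 days, starts Tue → 5 of Tue, Wed, Thu ✓
Feb: 29 days, starts Fri → 5 of Fri
Mar: 31 days, starts Sat → 5 of Sat, Sun, Mon
Apr: 30 days, starts Tue → 5 of Tue, Wed
May: 31 days, starts Thu → 5 of Thu, Fri, Sat ✓
Jun: 30 days, starts Sun → 5 of Sun, Mon
Jul: 31 days, starts Tue → 5 of Tue, Wed, Thu ✓
Aug: 31 days, starts Fri → 5 of Fri, Sat, Sun
Sep: 30 days, starts Mon → 5 of Mon, Tue
Oct: 31 days, starts Wed → 5 of Wed, Thu, Fri ✓
Nov: 30 days, starts Sat → 5 of Sat, Sun
Dec: 31 days, starts Mon → 5 of Mon, Tue, Wed
Months with five Thursdays: Jan, May, Jul, Oct.

4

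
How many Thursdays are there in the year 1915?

January 1, 1915 is a Friday.
From January 1, 1915 to December 31, 1915 is 365 days inclusive.
365 = 7 × 52 + 1, so there are 52 full weeks plus 1 extra day.
Each full week contributes one Thursday: 52 so far.
The 1 extra day is Fri — none qualify.
Total: 52 + 0 = 52.

52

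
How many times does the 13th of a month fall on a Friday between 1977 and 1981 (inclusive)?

Friday-the-13ths by year:
1977: May
1978: Jan, Oct
1979: Apr, Jul
1980: Jun
1981: Feb, Mar, Nov

9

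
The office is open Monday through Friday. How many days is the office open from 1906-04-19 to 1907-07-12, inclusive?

1906-04-19 is a Thursday.
The range spans 450 days (inclusive of both endpoints).
450 = 7 × 64 + 2, so there are 64 full weeks plus 2 extra days.
Each full week contributes 5 weekdays (Mon–Fri): 64 × 5 = 320.
The 2 extra days are Thursday, Friday — 2 of them qualify.
Total: 320 + 2 = 322.

322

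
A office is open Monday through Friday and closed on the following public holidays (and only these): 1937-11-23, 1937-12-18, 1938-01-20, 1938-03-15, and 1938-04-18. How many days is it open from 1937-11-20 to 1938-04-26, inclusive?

108

1937-11-20 is a Saturday.
That's 158 days from start to end, counting both.
158 = 7 × 22 + 4, so there are 22 full weeks plus 4 extra days.
Each full week contributes 5 weekdays (Mon–Fri): 22 × 5 = 110.
The 4 extra days are Sat, Sun, Mon, Tue — 2 of them qualify.
Total: 110 + 2 = 112.
Holidays: 1937-11-23 (Tue); 1937-12-18 (Sat); 1938-01-20 (Thu); 1938-03-15 (Tue); 1938-04-18 (Mon).
4 of the 5 holidays fall on weekdays; the rest are weekends and were already excluded.
Business days: 112 − 4 = 108.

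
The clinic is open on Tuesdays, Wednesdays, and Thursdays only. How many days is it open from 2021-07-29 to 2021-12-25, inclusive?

2021-07-29 is a Thursday.
From 2021-07-29 to 2021-12-25 is 150 days inclusive.
150 = 7 × 21 + 3, so there are 21 full weeks plus 3 extra days.
Each full week contributes 3 days from the set (Tue, Wed, Thu): 21 × 3 = 63.
The 3 extra days are Thursday, Friday, Saturday — 1 of them qualifies.
Total: 63 + 1 = 64.

64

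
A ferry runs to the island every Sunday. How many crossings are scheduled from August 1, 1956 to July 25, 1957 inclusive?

August 1, 1956 is a Wednesday.
The range spans 359 days (inclusive of both endpoints).
359 = 7 × 51 + 2, so there are 51 full weeks plus 2 extra days.
Each full week contributes one Sunday: 51 so far.
The 2 extra days are Wednesday, Thursday — none qualify.
Total: 51 + 0 = 51.

51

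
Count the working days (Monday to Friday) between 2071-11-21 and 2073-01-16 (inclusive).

301

2071-11-21 is a Saturday.
That's 423 days from start to end, counting both.
423 = 7 × 60 + 3, so there are 60 full weeks plus 3 extra days.
Each full week contributes 5 weekdays (Mon–Fri): 60 × 5 = 300.
The 3 extra days are Sat, Sun, Mon — 1 of them qualifies.
Total: 300 + 1 = 301.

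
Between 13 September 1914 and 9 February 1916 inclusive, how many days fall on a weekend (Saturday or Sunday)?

147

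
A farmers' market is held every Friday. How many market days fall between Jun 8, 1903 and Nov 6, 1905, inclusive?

126

Jun 8, 1903 is a Monday.
From Jun 8, 1903 to Nov 6, 1905 is 883 days inclusive.
883 = 7 × 126 + 1, so there are 126 full weeks plus 1 extra day.
Each full week contributes one Friday: 126 so far.
The 1 extra day is Mon — none qualify.
Total: 126 + 0 = 126.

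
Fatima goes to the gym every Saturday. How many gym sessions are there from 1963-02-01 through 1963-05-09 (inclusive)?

1963-02-01 is a Friday.
From 1963-02-01 to 1963-05-09 is 98 days inclusive.
98 = 7 × 14, so the span is exactly 14 full weeks.
Each full week contributes one Saturday: 14 so far.

14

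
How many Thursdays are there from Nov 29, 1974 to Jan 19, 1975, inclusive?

7

Nov 29, 1974 is a Friday.
That's 52 days from start to end, counting both.
52 = 7 × 7 + 3, so there are 7 full weeks plus 3 extra days.
Each full week contributes one Thursday: 7 so far.
The 3 extra days are Friday, Saturday, Sunday — none qualify.
Total: 7 + 0 = 7.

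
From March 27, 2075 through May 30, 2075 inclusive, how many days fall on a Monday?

9 Mondays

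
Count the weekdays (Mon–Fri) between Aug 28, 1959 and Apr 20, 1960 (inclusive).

Aug 28, 1959 is a Friday.
That's 237 days from start to end, counting both.
237 = 7 × 33 + 6, so there are 33 full weeks plus 6 extra days.
Each full week contributes 5 weekdays (Mon–Fri): 33 × 5 = 165.
The 6 extra days are Friday, Saturday, Sunday, Monday, Tuesday, Wednesday — 4 of them qualify.
Total: 165 + 4 = 169.

169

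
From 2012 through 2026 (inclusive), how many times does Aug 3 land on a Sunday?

Day of week of August 3 in each year:
2012: Fri, 2013: Sat, 2014: Sun ✓, 2015: Mon, 2016: Wed, 2017: Thu, 2018: Fri, 2019: Sat, 2020: Mon, 2021: Tue, 2022: Wed, 2023: Thu, 2024: Sat, 2025: Sun ✓, 2026: Mon
Sundays: 2014, 2025.

2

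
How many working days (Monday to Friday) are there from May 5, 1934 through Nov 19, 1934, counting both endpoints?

May 5, 1934 is a Saturday.
That's 199 days from start to end, counting both.
199 = 7 × 28 + 3, so there are 28 full weeks plus 3 extra days.
Each full week contributes 5 weekdays (Mon–Fri): 28 × 5 = 140.
The 3 extra days are Saturday, Sunday, Monday — 1 of them qualifies.
Total: 140 + 1 = 141.

141 weekdays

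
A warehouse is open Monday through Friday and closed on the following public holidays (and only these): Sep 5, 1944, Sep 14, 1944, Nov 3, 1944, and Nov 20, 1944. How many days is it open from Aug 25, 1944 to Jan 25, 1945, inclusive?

106

Aug 25, 1944 is a Friday.
That's 154 days from start to end, counting both.
154 = 7 × 22, so the span is exactly 22 full weeks.
Each full week contributes 5 weekdays (Mon–Fri): 22 × 5 = 110.
Holidays: Sep 5, 1944 (Tue); Sep 14, 1944 (Thu); Nov 3, 1944 (Fri); Nov 20, 1944 (Mon).
All 4 holidays fall on weekdays, so subtract 4.
Business days: 110 − 4 = 106.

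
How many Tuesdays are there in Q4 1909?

Oct 1, 1909 is a Friday.
From Oct 1, 1909 to Dec 31, 1909 is 92 days inclusive.
92 = 7 × 13 + 1, so there are 13 full weeks plus 1 extra day.
Each full week contributes one Tuesday: 13 so far.
The 1 extra day is Friday — none qualify.
Total: 13 + 0 = 13.

13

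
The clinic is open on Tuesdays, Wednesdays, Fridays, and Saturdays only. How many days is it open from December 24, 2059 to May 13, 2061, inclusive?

290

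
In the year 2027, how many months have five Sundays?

4

A month has five Sundays exactly when Sunday falls within its first (length − 28) days.
Jan: 31 days, starts Fri → 5 of Fri, Sat, Sun ✓
Feb: 28 days, starts Mon → 5 of (none)
Mar: 31 days, starts Mon → 5 of Mon, Tue, Wed
Apr: 30 days, starts Thu → 5 of Thu, Fri
May: 31 days, starts Sat → 5 of Sat, Sun, Mon ✓
Jun: 30 days, starts Tue → 5 of Tue, Wed
Jul: 31 days, starts Thu → 5 of Thu, Fri, Sat
Aug: 31 days, starts Sun → 5 of Sun, Mon, Tue ✓
Sep: 30 days, starts Wed → 5 of Wed, Thu
Oct: 31 days, starts Fri → 5 of Fri, Sat, Sun ✓
Nov: 30 days, starts Mon → 5 of Mon, Tue
Dec: 31 days, starts Wed → 5 of Wed, Thu, Fri
Months with five Sundays: Jan, May, Aug, Oct.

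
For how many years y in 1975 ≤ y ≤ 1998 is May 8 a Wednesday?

3

Day of week of May 8 in each year:
1975: Thu, 1976: Sat, 1977: Sun, 1978: Mon, 1979: Tue, 1980: Thu, 1981: Fri, 1982: Sat, 1983: Sun, 1984: Tue, 1985: Wed ✓, 1986: Thu, 1987: Fri, 1988: Sun, 1989: Mon, 1990: Tue, 1991: Wed ✓, 1992: Fri, 1993: Sat, 1994: Sun, 1995: Mon, 1996: Wed ✓, 1997: Thu, 1998: Fri
Wednesdays: 1985, 1991, 1996.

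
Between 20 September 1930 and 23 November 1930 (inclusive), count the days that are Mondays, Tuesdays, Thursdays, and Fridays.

36

20 September 1930 is a Saturday.
The range spans 65 days (inclusive of both endpoints).
65 = 7 × 9 + 2, so there are 9 full weeks plus 2 extra days.
Each full week contributes 4 days from the set (Mon, Tue, Thu, Fri): 9 × 4 = 36.
The 2 extra days are Sat, Sun — none qualify.
Total: 36 + 0 = 36.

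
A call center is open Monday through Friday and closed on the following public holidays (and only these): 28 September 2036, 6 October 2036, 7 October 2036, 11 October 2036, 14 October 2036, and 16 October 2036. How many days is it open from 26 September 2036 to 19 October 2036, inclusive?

26 September 2036 is a Friday.
From 26 September 2036 to 19 October 2036 is 24 days inclusive.
24 = 7 × 3 + 3, so there are 3 full weeks plus 3 extra days.
Each full week contributes 5 weekdays (Mon–Fri): 3 × 5 = 15.
The 3 extra days are Friday, Saturday, Sunday — 1 of them qualifies.
Total: 15 + 1 = 16.
Holidays: 28 September 2036 (Sun); 6 October 2036 (Mon); 7 October 2036 (Tue); 11 October 2036 (Sat); 14 October 2036 (Tue); 16 October 2036 (Thu).
4 of the 6 holidays fall on weekdays; the rest are weekends and were already excluded.
Business days: 16 − 4 = 12.

12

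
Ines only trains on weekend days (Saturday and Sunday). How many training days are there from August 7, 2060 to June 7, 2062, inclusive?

192

August 7, 2060 is a Saturday.
From August 7, 2060 to June 7, 2062 is 670 days inclusive.
670 = 7 × 95 + 5, so there are 95 full weeks plus 5 extra days.
Each full week contributes 2 weekend days (Sat, Sun): 95 × 2 = 190.
The 5 extra days are Sat, Sun, Mon, Tue, Wed — 2 of them qualify.
Total: 190 + 2 = 192.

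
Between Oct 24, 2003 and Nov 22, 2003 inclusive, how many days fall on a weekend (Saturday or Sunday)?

Oct 24, 2003 is a Friday.
From Oct 24, 2003 to Nov 22, 2003 is 30 days inclusive.
30 = 7 × 4 + 2, so there are 4 full weeks plus 2 extra days.
Each full week contributes 2 weekend days (Sat, Sun): 4 × 2 = 8.
The 2 extra days are Fri, Sat — 1 of them qualifies.
Total: 8 + 1 = 9.

9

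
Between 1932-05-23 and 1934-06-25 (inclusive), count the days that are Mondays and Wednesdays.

1932-05-23 is a Monday.
From 1932-05-23 to 1934-06-25 is 764 days inclusive.
764 = 7 × 109 + 1, so there are 109 full weeks plus 1 extra day.
Each full week contributes 2 days from the set (Mon, Wed): 109 × 2 = 218.
The 1 extra day is Mon — 1 of them qualifies.
Total: 218 + 1 = 219.

219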